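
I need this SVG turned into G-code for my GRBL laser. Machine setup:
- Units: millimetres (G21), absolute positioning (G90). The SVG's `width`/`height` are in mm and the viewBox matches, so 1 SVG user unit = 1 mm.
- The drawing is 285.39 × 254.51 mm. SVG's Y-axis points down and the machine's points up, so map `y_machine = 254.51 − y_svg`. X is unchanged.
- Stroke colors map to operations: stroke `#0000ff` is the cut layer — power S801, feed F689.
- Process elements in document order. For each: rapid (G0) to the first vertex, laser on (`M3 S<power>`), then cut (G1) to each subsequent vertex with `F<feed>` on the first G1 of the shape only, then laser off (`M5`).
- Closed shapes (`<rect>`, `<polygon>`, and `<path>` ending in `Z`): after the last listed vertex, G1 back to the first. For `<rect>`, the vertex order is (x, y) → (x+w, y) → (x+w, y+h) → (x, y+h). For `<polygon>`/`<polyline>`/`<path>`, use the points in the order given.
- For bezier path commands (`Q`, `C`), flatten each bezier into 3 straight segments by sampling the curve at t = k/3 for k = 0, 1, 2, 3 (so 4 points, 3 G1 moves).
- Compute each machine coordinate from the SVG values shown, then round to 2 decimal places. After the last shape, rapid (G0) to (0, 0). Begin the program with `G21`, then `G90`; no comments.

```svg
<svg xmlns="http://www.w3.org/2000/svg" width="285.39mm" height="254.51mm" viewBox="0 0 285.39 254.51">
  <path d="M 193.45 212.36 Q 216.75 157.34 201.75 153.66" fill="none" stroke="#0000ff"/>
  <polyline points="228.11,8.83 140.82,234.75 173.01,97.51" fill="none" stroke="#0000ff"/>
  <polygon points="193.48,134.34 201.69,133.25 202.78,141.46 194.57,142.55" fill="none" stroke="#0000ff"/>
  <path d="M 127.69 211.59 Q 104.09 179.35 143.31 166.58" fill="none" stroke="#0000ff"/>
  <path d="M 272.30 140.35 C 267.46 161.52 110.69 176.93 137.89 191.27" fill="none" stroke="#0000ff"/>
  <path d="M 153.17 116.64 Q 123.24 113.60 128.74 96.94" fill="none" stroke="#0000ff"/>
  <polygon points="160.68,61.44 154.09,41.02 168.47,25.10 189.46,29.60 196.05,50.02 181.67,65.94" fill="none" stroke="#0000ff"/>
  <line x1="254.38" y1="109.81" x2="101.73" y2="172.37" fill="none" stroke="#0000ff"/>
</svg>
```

G21
G90
G0 X193.45 Y42.15
M3 S801
G1 X204.73 Y73.13 F689
G1 X207.49 Y92.69
G1 X201.75 Y100.85
M5
G0 X228.11 Y245.68
M3 S801
G1 X140.82 Y19.76 F689
G1 X173.01 Y157.00
M5
G0 X193.48 Y120.17
M3 S801
G1 X201.69 Y121.26 F689
G1 X202.78 Y113.05
G1 X194.57 Y111.96
G1 X193.48 Y120.17
M5
G0 X127.69 Y42.92
M3 S801
G1 X118.94 Y62.25 F689
G1 X124.14 Y77.25
G1 X143.31 Y87.93
M5
G0 X272.30 Y114.16
M3 S801
G1 X229.26 Y94.74 F689
G1 X159.57 Y78.11
G1 X137.89 Y63.24
M5
G0 X153.17 Y137.87
M3 S801
G1 X137.15 Y141.41 F689
G1 X129.01 Y147.98
G1 X128.74 Y157.57
M5
G0 X160.68 Y193.07
M3 S801
G1 X154.09 Y213.49 F689
G1 X168.47 Y229.41
G1 X189.46 Y224.91
G1 X196.05 Y204.49
G1 X181.67 Y188.57
G1 X160.68 Y193.07
M5
G0 X254.38 Y144.70
M3 S801
G1 X101.73 Y82.14 F689
M5
G0 X0.00 Y0.00

viewBox `0 0 285.39 254.51` with mm width/height → 1 unit = 1 mm. Flip: y_m = 254.51 − y_svg.

**Shape 1** — `<path>` quadratic bezier, stroke `#0000ff` → cut (S801, F689). Control points (SVG): P0=(193.45,212.36), P1=(216.75,157.34), P2=(201.75,153.66); sampled at t=k/3. Machine vertices: (193.45,42.15) → (204.73,73.13) → (207.49,92.69) → (201.75,100.85). Open path.

**Shape 2** — `<polyline>` open polyline, stroke `#0000ff` → cut (S801, F689). Machine vertices: (228.11,245.68) → (140.82,19.76) → (173.01,157.00). Open path.

**Shape 3** — `<polygon>` regular polygon, stroke `#0000ff` → cut (S801, F689). Machine vertices: (193.48,120.17) → (201.69,121.26) → (202.78,113.05) → (194.57,111.96) → (193.48,120.17). Closed: final G1 returns to the first vertex.

**Shape 4** — `<path>` quadratic bezier, stroke `#0000ff` → cut (S801, F689). Control points (SVG): P0=(127.69,211.59), P1=(104.09,179.35), P2=(143.31,166.58); sampled at t=k/3. Machine vertices: (127.69,42.92) → (118.94,62.25) → (124.14,77.25) → (143.31,87.93). Open path.

**Shape 5** — `<path>` cubic bezier, stroke `#0000ff` → cut (S801, F689). Control points (SVG): P0=(272.30,140.35), P1=(267.46,161.52), P2=(110.69,176.93), P3=(137.89,191.27); sampled at t=k/3. Machine vertices: (272.30,114.16) → (229.26,94.74) → (159.57,78.11) → (137.89,63.24). Open path.

**Shape 6** — `<path>` quadratic bezier, stroke `#0000ff` → cut (S801, F689). Control points (SVG): P0=(153.17,116.64), P1=(123.24,113.60), P2=(128.74,96.94); sampled at t=k/3. Machine vertices: (153.17,137.87) → (137.15,141.41) → (129.01,147.98) → (128.74,157.57). Open path.

**Shape 7** — `<polygon>` regular polygon, stroke `#0000ff` → cut (S801, F689). Machine vertices: (160.68,193.07) → (154.09,213.49) → (168.47,229.41) → (189.46,224.91) → (196.05,204.49) → (181.67,188.57) → (160.68,193.07). Closed: final G1 returns to the first vertex.

**Shape 8** — `<line>` line segment, stroke `#0000ff` → cut (S801, F689). Machine vertices: (254.38,144.70) → (101.73,82.14). Open path.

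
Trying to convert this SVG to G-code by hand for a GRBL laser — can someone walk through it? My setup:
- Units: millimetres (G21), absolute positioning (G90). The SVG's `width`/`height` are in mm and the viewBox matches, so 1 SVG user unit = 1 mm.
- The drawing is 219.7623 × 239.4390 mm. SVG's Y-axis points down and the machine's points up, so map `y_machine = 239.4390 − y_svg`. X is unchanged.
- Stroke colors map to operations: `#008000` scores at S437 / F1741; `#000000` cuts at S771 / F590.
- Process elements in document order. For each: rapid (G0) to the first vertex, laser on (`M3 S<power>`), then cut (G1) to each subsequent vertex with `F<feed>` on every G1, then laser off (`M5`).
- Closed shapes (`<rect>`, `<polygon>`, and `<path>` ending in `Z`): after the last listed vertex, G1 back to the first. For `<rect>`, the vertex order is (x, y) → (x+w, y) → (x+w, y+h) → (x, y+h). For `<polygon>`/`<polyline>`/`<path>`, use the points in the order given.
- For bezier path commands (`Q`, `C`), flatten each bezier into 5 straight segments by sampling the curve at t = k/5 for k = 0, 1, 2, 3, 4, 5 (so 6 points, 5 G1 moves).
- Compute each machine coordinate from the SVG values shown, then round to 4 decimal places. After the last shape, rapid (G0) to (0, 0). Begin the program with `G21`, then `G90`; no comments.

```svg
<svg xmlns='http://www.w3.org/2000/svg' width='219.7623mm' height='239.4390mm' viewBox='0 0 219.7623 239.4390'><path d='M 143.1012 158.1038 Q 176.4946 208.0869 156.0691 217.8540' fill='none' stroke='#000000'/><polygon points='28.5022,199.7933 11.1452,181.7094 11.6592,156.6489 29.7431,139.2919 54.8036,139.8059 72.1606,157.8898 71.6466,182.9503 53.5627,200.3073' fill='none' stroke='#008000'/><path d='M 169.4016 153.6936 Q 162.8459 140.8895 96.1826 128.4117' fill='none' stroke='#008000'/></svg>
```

G21
G90
G0 X143.1012 Y81.3352
M3 S771
G1 X154.3058 Y62.9506 F590
G1 X161.2049 Y47.7833 F590
G1 X163.7985 Y35.8332 F590
G1 X162.0865 Y27.1005 F590
G1 X156.0691 Y21.5850 F590
M5
G0 X28.5022 Y39.6457
M3 S437
G1 X11.1452 Y57.7296 F1741
G1 X11.6592 Y82.7901 F1741
G1 X29.7431 Y100.1471 F1741
G1 X54.8036 Y99.6331 F1741
G1 X72.1606 Y81.5492 F1741
G1 X71.6466 Y56.4887 F1741
G1 X53.5627 Y39.1317 F1741
G1 X28.5022 Y39.6457 F1741
M5
G0 X169.4016 Y85.7454
M3 S437
G1 X164.3750 Y90.8540 F1741
G1 X154.5398 Y95.9365 F1741
G1 X139.8960 Y100.9929 F1741
G1 X120.4436 Y106.0231 F1741
G1 X96.1826 Y111.0273 F1741
M5
G0 X0.0000 Y0.0000

Since the viewBox matches the mm dimensions, user units are millimetres directly. The only transform is the Y-flip y_m = 239.4390 − y_svg.

Shape 1 is a quadratic bezier drawn with `<path>`. Its stroke #000000 means cut at S771, F590. After flipping Y the toolpath is (143.1012,81.3352) → (154.3058,62.9506) → (161.2049,47.7833) → (163.7985,35.8332) → (162.0865,27.1005) → (156.0691,21.5850).

Shape 2 is a regular polygon drawn with `<polygon>`. Its stroke #008000 means score at S437, F1741. After flipping Y the toolpath is (28.5022,39.6457) → (11.1452,57.7296) → (11.6592,82.7901) → (29.7431,100.1471) → (54.8036,99.6331) → (72.1606,81.5492) → (71.6466,56.4887) → (53.5627,39.1317) → (28.5022,39.6457), returning to the start.

Shape 3 is a quadratic bezier drawn with `<path>`. Its stroke #008000 means score at S437, F1741. After flipping Y the toolpath is (169.4016,85.7454) → (164.3750,90.8540) → (154.5398,95.9365) → (139.8960,100.9929) → (120.4436,106.0231) → (96.1826,111.0273).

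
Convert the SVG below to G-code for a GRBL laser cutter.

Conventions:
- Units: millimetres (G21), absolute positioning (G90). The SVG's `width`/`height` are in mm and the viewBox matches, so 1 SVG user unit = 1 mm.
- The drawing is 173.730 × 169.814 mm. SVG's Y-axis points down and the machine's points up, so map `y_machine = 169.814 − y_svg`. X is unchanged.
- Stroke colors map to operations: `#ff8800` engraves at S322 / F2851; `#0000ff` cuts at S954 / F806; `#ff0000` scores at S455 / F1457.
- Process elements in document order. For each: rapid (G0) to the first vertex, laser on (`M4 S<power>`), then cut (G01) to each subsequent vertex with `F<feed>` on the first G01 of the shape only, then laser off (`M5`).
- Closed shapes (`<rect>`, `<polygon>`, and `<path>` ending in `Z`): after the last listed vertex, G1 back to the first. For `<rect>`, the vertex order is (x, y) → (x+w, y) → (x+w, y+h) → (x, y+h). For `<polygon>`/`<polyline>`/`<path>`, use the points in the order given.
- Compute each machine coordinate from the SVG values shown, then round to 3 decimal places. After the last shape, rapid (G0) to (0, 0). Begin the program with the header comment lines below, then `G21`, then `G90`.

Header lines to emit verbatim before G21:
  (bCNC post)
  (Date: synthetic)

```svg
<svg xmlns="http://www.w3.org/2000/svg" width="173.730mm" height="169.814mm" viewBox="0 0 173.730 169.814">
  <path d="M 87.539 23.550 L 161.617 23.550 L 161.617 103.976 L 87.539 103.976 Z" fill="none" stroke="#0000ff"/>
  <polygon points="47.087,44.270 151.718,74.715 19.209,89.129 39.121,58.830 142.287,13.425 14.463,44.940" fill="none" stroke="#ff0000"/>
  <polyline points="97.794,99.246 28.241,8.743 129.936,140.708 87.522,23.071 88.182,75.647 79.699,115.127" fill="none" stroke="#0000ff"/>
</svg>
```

1 u = 1 mm; y_m = 169.814 − y.

[1] `<path>` rectangle, #0000ff→cut S954 F806: (87.539,146.264) → (161.617,146.264) → (161.617,65.838) → (87.539,65.838) → (87.539,146.264) (closed)

[2] `<polygon>` closed polygon, #ff0000→score S455 F1457: (47.087,125.544) → (151.718,95.099) → (19.209,80.685) → (39.121,110.984) → (142.287,156.389) → (14.463,124.874) → (47.087,125.544) (closed)

[3] `<polyline>` open polyline, #0000ff→cut S954 F806: (97.794,70.568) → (28.241,161.071) → (129.936,29.106) → (87.522,146.743) → (88.182,94.167) → (79.699,54.687)

(bCNC post)
(Date: synthetic)
G21
G90
G0 X87.539 Y146.264
M4 S954
G01 X161.617 Y146.264 F806
G01 X161.617 Y65.838
G01 X87.539 Y65.838
G01 X87.539 Y146.264
M5
G0 X47.087 Y125.544
M4 S455
G01 X151.718 Y95.099 F1457
G01 X19.209 Y80.685
G01 X39.121 Y110.984
G01 X142.287 Y156.389
G01 X14.463 Y124.874
G01 X47.087 Y125.544
M5
G0 X97.794 Y70.568
M4 S954
G01 X28.241 Y161.071 F806
G01 X129.936 Y29.106
G01 X87.522 Y146.743
G01 X88.182 Y94.167
G01 X79.699 Y54.687
M5
G0 X0.000 Y0.000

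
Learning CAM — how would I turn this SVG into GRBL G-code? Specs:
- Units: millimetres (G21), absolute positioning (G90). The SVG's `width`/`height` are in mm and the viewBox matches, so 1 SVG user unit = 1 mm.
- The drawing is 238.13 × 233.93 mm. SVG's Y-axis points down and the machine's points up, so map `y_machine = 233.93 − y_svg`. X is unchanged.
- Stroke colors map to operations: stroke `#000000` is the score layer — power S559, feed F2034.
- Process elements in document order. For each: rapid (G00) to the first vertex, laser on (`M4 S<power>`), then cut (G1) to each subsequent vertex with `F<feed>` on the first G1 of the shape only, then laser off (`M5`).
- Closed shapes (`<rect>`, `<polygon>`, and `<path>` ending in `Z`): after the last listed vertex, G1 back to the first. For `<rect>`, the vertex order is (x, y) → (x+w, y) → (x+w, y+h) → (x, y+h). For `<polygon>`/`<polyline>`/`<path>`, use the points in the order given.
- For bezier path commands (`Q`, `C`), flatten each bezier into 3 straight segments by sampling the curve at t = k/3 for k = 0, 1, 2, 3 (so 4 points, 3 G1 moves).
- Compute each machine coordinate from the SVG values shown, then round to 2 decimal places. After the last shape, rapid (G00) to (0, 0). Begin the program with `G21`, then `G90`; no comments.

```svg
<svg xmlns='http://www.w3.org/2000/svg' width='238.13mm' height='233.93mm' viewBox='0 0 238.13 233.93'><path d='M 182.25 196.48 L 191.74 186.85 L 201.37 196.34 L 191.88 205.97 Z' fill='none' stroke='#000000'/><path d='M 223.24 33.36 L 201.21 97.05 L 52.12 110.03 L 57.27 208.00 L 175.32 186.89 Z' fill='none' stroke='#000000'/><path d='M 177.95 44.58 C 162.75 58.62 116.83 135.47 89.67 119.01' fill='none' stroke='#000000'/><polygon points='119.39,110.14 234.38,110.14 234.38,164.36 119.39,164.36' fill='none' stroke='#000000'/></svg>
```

G21
G90
G00 X182.25 Y37.45
M4 S559
G1 X191.74 Y47.08 F2034
G1 X201.37 Y37.59
G1 X191.88 Y27.96
G1 X182.25 Y37.45
M5
G00 X223.24 Y200.57
M4 S559
G1 X201.21 Y136.88 F2034
G1 X52.12 Y123.90
G1 X57.27 Y25.93
G1 X175.32 Y47.04
G1 X223.24 Y200.57
M5
G00 X177.95 Y189.35
M4 S559
G1 X154.34 Y160.16 F2034
G1 X121.25 Y123.78
G1 X89.67 Y114.92
M5
G00 X119.39 Y123.79
M4 S559
G1 X234.38 Y123.79 F2034
G1 X234.38 Y69.57
G1 X119.39 Y69.57
G1 X119.39 Y123.79
M5
G00 X0.00 Y0.00

viewBox `0 0 238.13 233.93` with mm width/height → 1 unit = 1 mm. Flip: y_m = 233.93 − y_svg.

**Shape 1** — `<path>` regular polygon, stroke `#000000` → score (S559, F2034). Machine vertices: (182.25,37.45) → (191.74,47.08) → (201.37,37.59) → (191.88,27.96) → (182.25,37.45). Closed: final G1 returns to the first vertex.

**Shape 2** — `<path>` closed polygon, stroke `#000000` → score (S559, F2034). Machine vertices: (223.24,200.57) → (201.21,136.88) → (52.12,123.90) → (57.27,25.93) → (175.32,47.04) → (223.24,200.57). Closed: final G1 returns to the first vertex.

**Shape 3** — `<path>` cubic bezier, stroke `#000000` → score (S559, F2034). Control points (SVG): P0=(177.95,44.58), P1=(162.75,58.62), P2=(116.83,135.47), P3=(89.67,119.01); sampled at t=k/3. Machine vertices: (177.95,189.35) → (154.34,160.16) → (121.25,123.78) → (89.67,114.92). Open path.

**Shape 4** — `<polygon>` rectangle, stroke `#000000` → score (S559, F2034). Machine vertices: (119.39,123.79) → (234.38,123.79) → (234.38,69.57) → (119.39,69.57) → (119.39,123.79). Closed: final G1 returns to the first vertex.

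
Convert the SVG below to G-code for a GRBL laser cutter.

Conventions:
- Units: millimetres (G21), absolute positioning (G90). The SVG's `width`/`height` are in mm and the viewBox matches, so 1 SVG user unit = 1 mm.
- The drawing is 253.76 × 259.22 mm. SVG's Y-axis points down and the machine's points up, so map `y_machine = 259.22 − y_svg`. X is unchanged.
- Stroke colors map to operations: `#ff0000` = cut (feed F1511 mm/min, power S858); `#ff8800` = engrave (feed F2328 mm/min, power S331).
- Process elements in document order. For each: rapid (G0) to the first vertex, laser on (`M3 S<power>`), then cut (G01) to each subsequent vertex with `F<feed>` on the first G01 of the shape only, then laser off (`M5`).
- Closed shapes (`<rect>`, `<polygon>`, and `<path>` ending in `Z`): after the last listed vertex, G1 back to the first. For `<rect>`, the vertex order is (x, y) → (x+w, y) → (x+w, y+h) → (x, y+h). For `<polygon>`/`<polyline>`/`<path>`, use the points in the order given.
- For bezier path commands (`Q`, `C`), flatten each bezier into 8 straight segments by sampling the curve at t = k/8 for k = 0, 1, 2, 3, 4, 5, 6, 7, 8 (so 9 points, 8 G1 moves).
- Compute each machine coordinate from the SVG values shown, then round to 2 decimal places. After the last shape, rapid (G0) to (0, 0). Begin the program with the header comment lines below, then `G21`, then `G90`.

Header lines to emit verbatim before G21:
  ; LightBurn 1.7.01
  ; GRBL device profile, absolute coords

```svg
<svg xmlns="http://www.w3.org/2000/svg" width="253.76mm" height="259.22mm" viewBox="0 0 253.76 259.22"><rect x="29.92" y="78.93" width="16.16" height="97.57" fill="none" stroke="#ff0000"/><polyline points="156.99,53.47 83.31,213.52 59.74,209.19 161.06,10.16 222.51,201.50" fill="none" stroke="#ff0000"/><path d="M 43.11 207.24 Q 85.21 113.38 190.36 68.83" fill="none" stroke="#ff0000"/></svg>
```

Since the viewBox matches the mm dimensions, user units are millimetres directly. The only transform is the Y-flip y_m = 259.22 − y_svg.

Shape 1 is a rectangle drawn with `<rect>`. Its stroke #ff0000 means cut at S858, F1511. After flipping Y the toolpath is (29.92,180.29) → (46.08,180.29) → (46.08,82.72) → (29.92,82.72) → (29.92,180.29), returning to the start.

Shape 2 is a open polyline drawn with `<polyline>`. Its stroke #ff0000 means cut at S858, F1511. After flipping Y the toolpath is (156.99,205.75) → (83.31,45.70) → (59.74,50.03) → (161.06,249.06) → (222.51,57.72).

Shape 3 is a quadratic bezier drawn with `<path>`. Its stroke #ff0000 means cut at S858, F1511. After flipping Y the toolpath is (43.11,51.98) → (54.62,74.67) → (68.10,95.83) → (83.55,115.44) → (100.97,133.51) → (120.36,150.04) → (141.73,165.03) → (165.06,178.48) → (190.36,190.39).

; LightBurn 1.7.01
; GRBL device profile, absolute coords
G21
G90
G0 X29.92 Y180.29
M3 S858
G01 X46.08 Y180.29 F1511
G01 X46.08 Y82.72
G01 X29.92 Y82.72
G01 X29.92 Y180.29
M5
G0 X156.99 Y205.75
M3 S858
G01 X83.31 Y45.70 F1511
G01 X59.74 Y50.03
G01 X161.06 Y249.06
G01 X222.51 Y57.72
M5
G0 X43.11 Y51.98
M3 S858
G01 X54.62 Y74.67 F1511
G01 X68.10 Y95.83
G01 X83.55 Y115.44
G01 X100.97 Y133.51
G01 X120.36 Y150.04
G01 X141.73 Y165.03
G01 X165.06 Y178.48
G01 X190.36 Y190.39
M5
G0 X0.00 Y0.00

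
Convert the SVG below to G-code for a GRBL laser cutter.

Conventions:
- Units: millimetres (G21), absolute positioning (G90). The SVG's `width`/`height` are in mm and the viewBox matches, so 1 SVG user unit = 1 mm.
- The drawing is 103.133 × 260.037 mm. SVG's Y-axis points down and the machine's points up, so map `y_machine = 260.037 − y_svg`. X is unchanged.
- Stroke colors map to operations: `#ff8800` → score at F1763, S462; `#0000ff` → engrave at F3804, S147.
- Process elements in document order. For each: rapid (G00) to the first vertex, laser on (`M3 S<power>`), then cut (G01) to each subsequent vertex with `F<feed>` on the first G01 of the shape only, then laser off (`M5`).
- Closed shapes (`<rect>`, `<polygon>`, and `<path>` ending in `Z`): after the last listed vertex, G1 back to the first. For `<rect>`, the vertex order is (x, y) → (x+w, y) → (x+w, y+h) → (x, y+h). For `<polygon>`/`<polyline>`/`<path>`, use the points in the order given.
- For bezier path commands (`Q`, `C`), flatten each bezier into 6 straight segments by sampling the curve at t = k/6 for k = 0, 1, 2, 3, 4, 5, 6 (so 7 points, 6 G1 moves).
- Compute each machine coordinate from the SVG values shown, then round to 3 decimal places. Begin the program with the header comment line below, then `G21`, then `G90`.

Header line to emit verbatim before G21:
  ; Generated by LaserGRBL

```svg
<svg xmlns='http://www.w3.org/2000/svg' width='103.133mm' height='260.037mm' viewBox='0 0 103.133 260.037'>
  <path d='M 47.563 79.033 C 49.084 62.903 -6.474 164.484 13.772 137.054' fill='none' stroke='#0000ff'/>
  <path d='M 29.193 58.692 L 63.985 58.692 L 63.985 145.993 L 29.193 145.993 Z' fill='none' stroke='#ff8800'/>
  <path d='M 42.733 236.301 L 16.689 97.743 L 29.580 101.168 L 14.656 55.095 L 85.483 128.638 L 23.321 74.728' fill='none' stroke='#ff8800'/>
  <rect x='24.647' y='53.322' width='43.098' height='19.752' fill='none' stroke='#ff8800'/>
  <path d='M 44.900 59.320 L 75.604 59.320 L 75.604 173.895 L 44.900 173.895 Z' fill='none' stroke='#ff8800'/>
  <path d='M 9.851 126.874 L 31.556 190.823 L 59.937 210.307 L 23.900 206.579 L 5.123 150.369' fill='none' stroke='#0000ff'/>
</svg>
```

Since the viewBox matches the mm dimensions, user units are millimetres directly. The only transform is the Y-flip y_m = 260.037 − y_svg.

Shape 1 is a cubic bezier drawn with `<path>`. Its stroke #0000ff means engrave at S147, F3804. After flipping Y the toolpath is (47.563,181.004) → (44.182,180.402) → (34.979,167.035) → (23.646,147.756) → (13.872,129.419) → (9.351,118.877) → (13.772,122.983).

Shape 2 is a rectangle drawn with `<path>`. Its stroke #ff8800 means score at S462, F1763. After flipping Y the toolpath is (29.193,201.345) → (63.985,201.345) → (63.985,114.044) → (29.193,114.044) → (29.193,201.345), returning to the start.

Shape 3 is a open polyline drawn with `<path>`. Its stroke #ff8800 means score at S462, F1763. After flipping Y the toolpath is (42.733,23.736) → (16.689,162.294) → (29.580,158.869) → (14.656,204.942) → (85.483,131.399) → (23.321,185.309).

Shape 4 is a rectangle drawn with `<rect>`. Its stroke #ff8800 means score at S462, F1763. After flipping Y the toolpath is (24.647,206.715) → (67.745,206.715) → (67.745,186.963) → (24.647,186.963) → (24.647,206.715), returning to the start.

Shape 5 is a rectangle drawn with `<path>`. Its stroke #ff8800 means score at S462, F1763. After flipping Y the toolpath is (44.900,200.717) → (75.604,200.717) → (75.604,86.142) → (44.900,86.142) → (44.900,200.717), returning to the start.

Shape 6 is a open polyline drawn with `<path>`. Its stroke #0000ff means engrave at S147, F3804. After flipping Y the toolpath is (9.851,133.163) → (31.556,69.214) → (59.937,49.730) → (23.900,53.458) → (5.123,109.668).

; Generated by LaserGRBL
G21
G90
G00 X47.563 Y181.004
M3 S147
G01 X44.182 Y180.402 F3804
G01 X34.979 Y167.035
G01 X23.646 Y147.756
G01 X13.872 Y129.419
G01 X9.351 Y118.877
G01 X13.772 Y122.983
M5
G00 X29.193 Y201.345
M3 S462
G01 X63.985 Y201.345 F1763
G01 X63.985 Y114.044
G01 X29.193 Y114.044
G01 X29.193 Y201.345
M5
G00 X42.733 Y23.736
M3 S462
G01 X16.689 Y162.294 F1763
G01 X29.580 Y158.869
G01 X14.656 Y204.942
G01 X85.483 Y131.399
G01 X23.321 Y185.309
M5
G00 X24.647 Y206.715
M3 S462
G01 X67.745 Y206.715 F1763
G01 X67.745 Y186.963
G01 X24.647 Y186.963
G01 X24.647 Y206.715
M5
G00 X44.900 Y200.717
M3 S462
G01 X75.604 Y200.717 F1763
G01 X75.604 Y86.142
G01 X44.900 Y86.142
G01 X44.900 Y200.717
M5
G00 X9.851 Y133.163
M3 S147
G01 X31.556 Y69.214 F3804
G01 X59.937 Y49.730
G01 X23.900 Y53.458
G01 X5.123 Y109.668
M5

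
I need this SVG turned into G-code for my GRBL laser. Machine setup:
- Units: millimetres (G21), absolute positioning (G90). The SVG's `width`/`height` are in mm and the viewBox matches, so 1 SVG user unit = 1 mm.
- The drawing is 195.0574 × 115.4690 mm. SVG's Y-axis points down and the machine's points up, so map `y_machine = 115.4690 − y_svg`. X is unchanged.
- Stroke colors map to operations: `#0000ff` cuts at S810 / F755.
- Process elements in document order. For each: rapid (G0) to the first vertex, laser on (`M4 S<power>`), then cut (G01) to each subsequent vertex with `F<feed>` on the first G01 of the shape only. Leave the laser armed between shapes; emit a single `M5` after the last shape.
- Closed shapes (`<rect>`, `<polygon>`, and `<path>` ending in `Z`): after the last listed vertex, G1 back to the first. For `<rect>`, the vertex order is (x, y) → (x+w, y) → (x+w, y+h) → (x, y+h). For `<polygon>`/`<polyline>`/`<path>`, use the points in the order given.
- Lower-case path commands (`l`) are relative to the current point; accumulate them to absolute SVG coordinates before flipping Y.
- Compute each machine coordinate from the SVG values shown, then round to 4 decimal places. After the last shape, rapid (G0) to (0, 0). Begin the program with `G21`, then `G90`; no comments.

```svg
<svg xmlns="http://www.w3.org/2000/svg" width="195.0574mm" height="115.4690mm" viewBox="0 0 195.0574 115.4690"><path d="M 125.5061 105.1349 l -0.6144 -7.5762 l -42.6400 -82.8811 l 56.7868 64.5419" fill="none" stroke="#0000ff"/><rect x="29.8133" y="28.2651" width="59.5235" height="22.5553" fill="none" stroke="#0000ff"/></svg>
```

G21
G90
G0 X125.5061 Y10.3341
M4 S810
G01 X124.8917 Y17.9103 F755
G01 X82.2517 Y100.7914
G01 X139.0385 Y36.2495
G0 X29.8133 Y87.2039
M4 S810
G01 X89.3368 Y87.2039 F755
G01 X89.3368 Y64.6486
G01 X29.8133 Y64.6486
G01 X29.8133 Y87.2039
M5
G0 X0.0000 Y0.0000

1 u = 1 mm; y_m = 115.4690 − y.

[1] `<path>` open polyline, #0000ff→cut S810 F755: (125.5061,10.3341) → (124.8917,17.9103) → (82.2517,100.7914) → (139.0385,36.2495)

[2] `<rect>` rectangle, #0000ff→cut S810 F755: (29.8133,87.2039) → (89.3368,87.2039) → (89.3368,64.6486) → (29.8133,64.6486) → (29.8133,87.2039) (closed)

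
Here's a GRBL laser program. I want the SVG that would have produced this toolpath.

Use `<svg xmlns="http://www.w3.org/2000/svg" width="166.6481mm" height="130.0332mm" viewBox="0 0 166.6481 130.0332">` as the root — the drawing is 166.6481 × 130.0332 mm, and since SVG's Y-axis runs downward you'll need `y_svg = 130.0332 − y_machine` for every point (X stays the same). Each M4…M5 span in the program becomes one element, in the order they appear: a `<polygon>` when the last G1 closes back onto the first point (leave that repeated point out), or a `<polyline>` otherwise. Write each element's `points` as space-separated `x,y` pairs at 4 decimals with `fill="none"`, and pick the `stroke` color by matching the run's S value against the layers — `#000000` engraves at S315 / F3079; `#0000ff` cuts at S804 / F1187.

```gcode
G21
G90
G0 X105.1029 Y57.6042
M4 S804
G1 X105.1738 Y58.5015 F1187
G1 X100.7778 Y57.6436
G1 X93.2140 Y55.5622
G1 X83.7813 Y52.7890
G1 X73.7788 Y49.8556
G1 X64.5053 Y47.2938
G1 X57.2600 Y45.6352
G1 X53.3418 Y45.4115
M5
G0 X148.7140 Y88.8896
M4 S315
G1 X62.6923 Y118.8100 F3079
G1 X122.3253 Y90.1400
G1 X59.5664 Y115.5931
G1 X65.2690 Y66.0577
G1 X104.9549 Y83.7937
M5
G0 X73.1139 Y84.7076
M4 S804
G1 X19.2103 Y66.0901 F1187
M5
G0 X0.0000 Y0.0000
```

y_svg = 130.0332 − y_m.

[1] S804→`#0000ff` (cut); open run; points: 105.1029,72.4290 105.1738,71.5317 100.7778,72.3896 93.2140,74.4710 83.7813,77.2442 73.7788,80.1776 64.5053,82.7394 57.2600,84.3980 53.3418,84.6217

[2] S315→`#000000` (engrave); open run; points: 148.7140,41.1436 62.6923,11.2232 122.3253,39.8932 59.5664,14.4401 65.2690,63.9755 104.9549,46.2395

[3] S804→`#0000ff` (cut); open run; points: 73.1139,45.3256 19.2103,63.9431

<svg xmlns="http://www.w3.org/2000/svg" width="166.6481mm" height="130.0332mm" viewBox="0 0 166.6481 130.0332">
  <polyline points="105.1029,72.4290 105.1738,71.5317 100.7778,72.3896 93.2140,74.4710 83.7813,77.2442 73.7788,80.1776 64.5053,82.7394 57.2600,84.3980 53.3418,84.6217" fill="none" stroke="#0000ff"/>
  <polyline points="148.7140,41.1436 62.6923,11.2232 122.3253,39.8932 59.5664,14.4401 65.2690,63.9755 104.9549,46.2395" fill="none" stroke="#000000"/>
  <polyline points="73.1139,45.3256 19.2103,63.9431" fill="none" stroke="#0000ff"/>
</svg>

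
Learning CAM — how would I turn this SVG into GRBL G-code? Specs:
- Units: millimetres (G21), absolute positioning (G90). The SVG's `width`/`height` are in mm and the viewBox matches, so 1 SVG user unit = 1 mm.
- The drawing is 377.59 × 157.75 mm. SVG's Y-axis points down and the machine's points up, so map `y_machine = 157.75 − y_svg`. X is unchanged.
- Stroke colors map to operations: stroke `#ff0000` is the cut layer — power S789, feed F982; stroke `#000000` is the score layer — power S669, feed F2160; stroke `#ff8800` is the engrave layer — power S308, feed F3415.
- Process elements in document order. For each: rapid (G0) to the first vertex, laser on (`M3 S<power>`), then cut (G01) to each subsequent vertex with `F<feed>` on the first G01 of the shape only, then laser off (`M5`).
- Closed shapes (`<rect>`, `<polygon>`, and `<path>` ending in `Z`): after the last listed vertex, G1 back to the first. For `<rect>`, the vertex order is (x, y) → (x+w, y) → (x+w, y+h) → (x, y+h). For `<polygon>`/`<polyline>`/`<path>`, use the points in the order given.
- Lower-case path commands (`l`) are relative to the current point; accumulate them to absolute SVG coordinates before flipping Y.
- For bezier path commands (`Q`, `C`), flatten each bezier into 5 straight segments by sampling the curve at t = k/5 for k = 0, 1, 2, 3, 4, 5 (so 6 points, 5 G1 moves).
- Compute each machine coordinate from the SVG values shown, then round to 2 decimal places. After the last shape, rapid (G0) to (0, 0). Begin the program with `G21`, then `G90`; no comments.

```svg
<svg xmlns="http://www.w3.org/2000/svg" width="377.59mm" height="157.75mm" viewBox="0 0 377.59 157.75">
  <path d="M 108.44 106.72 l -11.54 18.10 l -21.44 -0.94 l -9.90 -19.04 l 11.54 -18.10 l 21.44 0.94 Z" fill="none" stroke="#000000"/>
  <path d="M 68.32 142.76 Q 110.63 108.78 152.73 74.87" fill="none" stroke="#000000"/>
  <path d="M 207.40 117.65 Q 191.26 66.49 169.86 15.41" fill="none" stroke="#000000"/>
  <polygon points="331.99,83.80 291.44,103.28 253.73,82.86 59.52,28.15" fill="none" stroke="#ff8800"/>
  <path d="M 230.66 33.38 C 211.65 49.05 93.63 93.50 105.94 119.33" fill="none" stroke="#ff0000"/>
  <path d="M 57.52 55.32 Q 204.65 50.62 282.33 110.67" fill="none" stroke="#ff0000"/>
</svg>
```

viewBox `0 0 377.59 157.75` with mm width/height → 1 unit = 1 mm. Flip: y_m = 157.75 − y_svg.

**Shape 1** — `<path>` regular polygon, stroke `#000000` → score (S669, F2160). Machine vertices: (108.44,51.03) → (96.90,32.93) → (75.46,33.87) → (65.56,52.91) → (77.10,71.01) → (98.54,70.07) → (108.44,51.03). Closed: final G1 returns to the first vertex.

**Shape 2** — `<path>` quadratic bezier, stroke `#000000` → score (S669, F2160). Control points (SVG): P0=(68.32,142.76), P1=(110.63,108.78), P2=(152.73,74.87); sampled at t=k/5. Machine vertices: (68.32,14.99) → (85.24,28.58) → (102.13,42.16) → (119.02,55.74) → (135.88,69.31) → (152.73,82.88). Open path.

**Shape 3** — `<path>` quadratic bezier, stroke `#000000` → score (S669, F2160). Control points (SVG): P0=(207.40,117.65), P1=(191.26,66.49), P2=(169.86,15.41); sampled at t=k/5. Machine vertices: (207.40,40.10) → (200.73,60.56) → (193.65,81.02) → (186.14,101.46) → (178.21,121.90) → (169.86,142.34). Open path.

**Shape 4** — `<polygon>` closed polygon, stroke `#ff8800` → engrave (S308, F3415). Machine vertices: (331.99,73.95) → (291.44,54.47) → (253.73,74.89) → (59.52,129.60) → (331.99,73.95). Closed: final G1 returns to the first vertex.

**Shape 5** — `<path>` cubic bezier, stroke `#ff0000` → cut (S789, F982). Control points (SVG): P0=(230.66,33.38), P1=(211.65,49.05), P2=(93.63,93.50), P3=(105.94,119.33); sampled at t=k/5. Machine vertices: (230.66,124.37) → (209.21,111.89) → (175.00,94.79) → (139.05,75.32) → (112.36,55.77) → (105.94,38.42). Open path.

**Shape 6** — `<path>` quadratic bezier, stroke `#ff0000` → cut (S789, F982). Control points (SVG): P0=(57.52,55.32), P1=(204.65,50.62), P2=(282.33,110.67); sampled at t=k/5. Machine vertices: (57.52,102.43) → (113.59,101.72) → (164.11,95.83) → (209.07,84.76) → (248.48,68.51) → (282.33,47.08). Open path.

G21
G90
G0 X108.44 Y51.03
M3 S669
G01 X96.90 Y32.93 F2160
G01 X75.46 Y33.87
G01 X65.56 Y52.91
G01 X77.10 Y71.01
G01 X98.54 Y70.07
G01 X108.44 Y51.03
M5
G0 X68.32 Y14.99
M3 S669
G01 X85.24 Y28.58 F2160
G01 X102.13 Y42.16
G01 X119.02 Y55.74
G01 X135.88 Y69.31
G01 X152.73 Y82.88
M5
G0 X207.40 Y40.10
M3 S669
G01 X200.73 Y60.56 F2160
G01 X193.65 Y81.02
G01 X186.14 Y101.46
G01 X178.21 Y121.90
G01 X169.86 Y142.34
M5
G0 X331.99 Y73.95
M3 S308
G01 X291.44 Y54.47 F3415
G01 X253.73 Y74.89
G01 X59.52 Y129.60
G01 X331.99 Y73.95
M5
G0 X230.66 Y124.37
M3 S789
G01 X209.21 Y111.89 F982
G01 X175.00 Y94.79
G01 X139.05 Y75.32
G01 X112.36 Y55.77
G01 X105.94 Y38.42
M5
G0 X57.52 Y102.43
M3 S789
G01 X113.59 Y101.72 F982
G01 X164.11 Y95.83
G01 X209.07 Y84.76
G01 X248.48 Y68.51
G01 X282.33 Y47.08
M5
G0 X0.00 Y0.00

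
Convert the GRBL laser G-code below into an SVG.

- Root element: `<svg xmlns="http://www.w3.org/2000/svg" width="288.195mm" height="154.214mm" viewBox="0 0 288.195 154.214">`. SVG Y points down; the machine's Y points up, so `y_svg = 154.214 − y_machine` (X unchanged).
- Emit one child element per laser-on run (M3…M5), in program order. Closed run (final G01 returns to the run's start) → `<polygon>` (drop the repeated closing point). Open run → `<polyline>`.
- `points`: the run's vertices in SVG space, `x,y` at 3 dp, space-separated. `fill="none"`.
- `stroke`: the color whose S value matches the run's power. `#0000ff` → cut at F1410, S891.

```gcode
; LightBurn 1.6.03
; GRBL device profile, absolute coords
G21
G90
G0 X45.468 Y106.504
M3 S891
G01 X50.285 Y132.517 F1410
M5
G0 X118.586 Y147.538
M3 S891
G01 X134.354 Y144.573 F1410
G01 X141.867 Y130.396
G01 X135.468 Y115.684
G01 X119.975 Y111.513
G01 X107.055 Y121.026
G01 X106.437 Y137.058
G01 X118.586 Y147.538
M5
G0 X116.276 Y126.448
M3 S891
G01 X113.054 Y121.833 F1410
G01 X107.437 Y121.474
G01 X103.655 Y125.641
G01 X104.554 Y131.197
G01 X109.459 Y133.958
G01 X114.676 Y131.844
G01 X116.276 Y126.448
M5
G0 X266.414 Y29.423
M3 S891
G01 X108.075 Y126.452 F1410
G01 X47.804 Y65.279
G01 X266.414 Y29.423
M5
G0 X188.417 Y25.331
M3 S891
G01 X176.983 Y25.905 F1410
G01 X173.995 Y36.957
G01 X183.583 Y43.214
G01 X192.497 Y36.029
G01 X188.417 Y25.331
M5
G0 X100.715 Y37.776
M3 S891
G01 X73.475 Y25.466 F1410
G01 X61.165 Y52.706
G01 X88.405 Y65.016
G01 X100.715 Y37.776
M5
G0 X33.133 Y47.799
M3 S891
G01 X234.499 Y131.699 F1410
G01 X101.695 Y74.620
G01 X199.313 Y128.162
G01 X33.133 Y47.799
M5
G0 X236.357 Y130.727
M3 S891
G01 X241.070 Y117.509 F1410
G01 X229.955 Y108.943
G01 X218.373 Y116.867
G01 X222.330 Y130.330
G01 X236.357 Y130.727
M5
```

y_svg = 154.214 − y_m. Every run uses S891, so all elements get stroke `#0000ff` (cut).

[1] open run; points: 45.468,47.710 50.285,21.697

[2] closed run; points: 118.586,6.676 134.354,9.641 141.867,23.818 135.468,38.530 119.975,42.701 107.055,33.188 106.437,17.156

[3] closed run; points: 116.276,27.766 113.054,32.381 107.437,32.740 103.655,28.573 104.554,23.017 109.459,20.256 114.676,22.370

[4] closed run; points: 266.414,124.791 108.075,27.762 47.804,88.935

[5] closed run; points: 188.417,128.883 176.983,128.309 173.995,117.257 183.583,111.000 192.497,118.185

[6] closed run; points: 100.715,116.438 73.475,128.748 61.165,101.508 88.405,89.198

[7] closed run; points: 33.133,106.415 234.499,22.515 101.695,79.594 199.313,26.052

[8] closed run; points: 236.357,23.487 241.070,36.705 229.955,45.271 218.373,37.347 222.330,23.884

<svg xmlns="http://www.w3.org/2000/svg" width="288.195mm" height="154.214mm" viewBox="0 0 288.195 154.214">
  <polyline points="45.468,47.710 50.285,21.697" fill="none" stroke="#0000ff"/>
  <polygon points="118.586,6.676 134.354,9.641 141.867,23.818 135.468,38.530 119.975,42.701 107.055,33.188 106.437,17.156" fill="none" stroke="#0000ff"/>
  <polygon points="116.276,27.766 113.054,32.381 107.437,32.740 103.655,28.573 104.554,23.017 109.459,20.256 114.676,22.370" fill="none" stroke="#0000ff"/>
  <polygon points="266.414,124.791 108.075,27.762 47.804,88.935" fill="none" stroke="#0000ff"/>
  <polygon points="188.417,128.883 176.983,128.309 173.995,117.257 183.583,111.000 192.497,118.185" fill="none" stroke="#0000ff"/>
  <polygon points="100.715,116.438 73.475,128.748 61.165,101.508 88.405,89.198" fill="none" stroke="#0000ff"/>
  <polygon points="33.133,106.415 234.499,22.515 101.695,79.594 199.313,26.052" fill="none" stroke="#0000ff"/>
  <polygon points="236.357,23.487 241.070,36.705 229.955,45.271 218.373,37.347 222.330,23.884" fill="none" stroke="#0000ff"/>
</svg>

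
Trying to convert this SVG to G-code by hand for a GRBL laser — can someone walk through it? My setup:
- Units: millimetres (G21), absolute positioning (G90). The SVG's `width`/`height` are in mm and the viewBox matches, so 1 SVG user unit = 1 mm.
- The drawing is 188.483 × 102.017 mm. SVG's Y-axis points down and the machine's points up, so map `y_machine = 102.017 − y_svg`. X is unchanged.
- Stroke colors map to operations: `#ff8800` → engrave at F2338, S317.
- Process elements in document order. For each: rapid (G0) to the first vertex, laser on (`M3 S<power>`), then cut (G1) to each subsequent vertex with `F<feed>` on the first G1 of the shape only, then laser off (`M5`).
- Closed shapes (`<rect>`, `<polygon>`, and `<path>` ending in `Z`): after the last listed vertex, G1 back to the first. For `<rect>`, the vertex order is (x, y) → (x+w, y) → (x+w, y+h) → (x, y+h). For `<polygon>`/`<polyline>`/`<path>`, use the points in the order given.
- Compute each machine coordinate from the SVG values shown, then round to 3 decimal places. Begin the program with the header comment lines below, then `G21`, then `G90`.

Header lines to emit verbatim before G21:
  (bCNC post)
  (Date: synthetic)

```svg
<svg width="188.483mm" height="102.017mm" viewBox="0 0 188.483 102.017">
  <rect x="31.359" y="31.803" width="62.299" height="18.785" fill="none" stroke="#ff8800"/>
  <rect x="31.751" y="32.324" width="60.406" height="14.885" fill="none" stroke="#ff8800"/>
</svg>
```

1 u = 1 mm; y_m = 102.017 − y.

[1] `<rect>` rectangle, #ff8800→engrave S317 F2338: (31.359,70.214) → (93.658,70.214) → (93.658,51.429) → (31.359,51.429) → (31.359,70.214) (closed)

[2] `<rect>` rectangle, #ff8800→engrave S317 F2338: (31.751,69.693) → (92.157,69.693) → (92.157,54.808) → (31.751,54.808) → (31.751,69.693) (closed)

(bCNC post)
(Date: synthetic)
G21
G90
G0 X31.359 Y70.214
M3 S317
G1 X93.658 Y70.214 F2338
G1 X93.658 Y51.429
G1 X31.359 Y51.429
G1 X31.359 Y70.214
M5
G0 X31.751 Y69.693
M3 S317
G1 X92.157 Y69.693 F2338
G1 X92.157 Y54.808
G1 X31.751 Y54.808
G1 X31.751 Y69.693
M5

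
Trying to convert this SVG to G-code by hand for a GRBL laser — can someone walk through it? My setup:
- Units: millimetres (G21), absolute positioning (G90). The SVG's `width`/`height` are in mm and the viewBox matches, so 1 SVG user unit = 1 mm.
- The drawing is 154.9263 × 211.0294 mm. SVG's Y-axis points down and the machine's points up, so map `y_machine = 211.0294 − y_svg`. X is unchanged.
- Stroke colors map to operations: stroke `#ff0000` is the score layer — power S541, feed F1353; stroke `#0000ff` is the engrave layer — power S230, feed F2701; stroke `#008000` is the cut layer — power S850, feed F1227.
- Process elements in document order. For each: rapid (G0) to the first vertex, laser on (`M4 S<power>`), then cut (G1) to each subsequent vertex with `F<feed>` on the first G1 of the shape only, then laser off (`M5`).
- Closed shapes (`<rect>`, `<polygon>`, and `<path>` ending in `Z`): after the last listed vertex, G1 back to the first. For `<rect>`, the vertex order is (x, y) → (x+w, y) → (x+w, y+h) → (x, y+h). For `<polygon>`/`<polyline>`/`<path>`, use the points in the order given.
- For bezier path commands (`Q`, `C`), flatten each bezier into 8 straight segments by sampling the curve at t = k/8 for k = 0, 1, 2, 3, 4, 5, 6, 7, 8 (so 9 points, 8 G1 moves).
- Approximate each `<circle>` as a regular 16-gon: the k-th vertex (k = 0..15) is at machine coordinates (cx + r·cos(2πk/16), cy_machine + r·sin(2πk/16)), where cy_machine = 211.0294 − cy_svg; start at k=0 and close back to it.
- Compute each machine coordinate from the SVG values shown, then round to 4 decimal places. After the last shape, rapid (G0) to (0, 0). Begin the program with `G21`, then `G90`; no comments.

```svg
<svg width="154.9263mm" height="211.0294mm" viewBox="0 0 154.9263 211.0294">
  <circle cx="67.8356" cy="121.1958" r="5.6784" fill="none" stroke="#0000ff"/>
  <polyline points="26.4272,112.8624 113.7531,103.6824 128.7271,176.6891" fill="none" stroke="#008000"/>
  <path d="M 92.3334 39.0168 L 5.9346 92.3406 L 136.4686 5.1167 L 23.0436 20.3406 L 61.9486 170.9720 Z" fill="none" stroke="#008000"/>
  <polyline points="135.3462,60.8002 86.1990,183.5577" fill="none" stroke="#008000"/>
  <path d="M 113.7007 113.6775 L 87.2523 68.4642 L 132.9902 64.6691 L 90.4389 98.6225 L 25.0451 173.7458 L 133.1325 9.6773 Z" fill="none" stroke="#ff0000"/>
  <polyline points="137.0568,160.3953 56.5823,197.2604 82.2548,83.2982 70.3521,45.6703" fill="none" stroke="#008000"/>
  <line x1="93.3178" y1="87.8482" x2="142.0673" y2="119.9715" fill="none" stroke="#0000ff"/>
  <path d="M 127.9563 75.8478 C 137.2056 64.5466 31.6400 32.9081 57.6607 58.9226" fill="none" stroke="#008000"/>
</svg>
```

G21
G90
G0 X73.5140 Y89.8336
M4 S230
G1 X73.0818 Y92.0066 F2701
G1 X71.8508 Y93.8488
G1 X70.0086 Y95.0798
G1 X67.8356 Y95.5120
G1 X65.6626 Y95.0798
G1 X63.8204 Y93.8488
G1 X62.5894 Y92.0066
G1 X62.1572 Y89.8336
G1 X62.5894 Y87.6606
G1 X63.8204 Y85.8184
G1 X65.6626 Y84.5874
G1 X67.8356 Y84.1552
G1 X70.0086 Y84.5874
G1 X71.8508 Y85.8184
G1 X73.0818 Y87.6606
G1 X73.5140 Y89.8336
M5
G0 X26.4272 Y98.1670
M4 S850
G1 X113.7531 Y107.3470 F1227
G1 X128.7271 Y34.3403
M5
G0 X92.3334 Y172.0126
M4 S850
G1 X5.9346 Y118.6888 F1227
G1 X136.4686 Y205.9127
G1 X23.0436 Y190.6888
G1 X61.9486 Y40.0574
G1 X92.3334 Y172.0126
M5
G0 X135.3462 Y150.2292
M4 S850
G1 X86.1990 Y27.4717 F1227
M5
G0 X113.7007 Y97.3519
M4 S541
G1 X87.2523 Y142.5652 F1353
G1 X132.9902 Y146.3603
G1 X90.4389 Y112.4069
G1 X25.0451 Y37.2836
G1 X133.1325 Y201.3521
G1 X113.7007 Y97.3519
M5
G0 X137.0568 Y50.6341
M4 S850
G1 X56.5823 Y13.7690 F1227
G1 X82.2548 Y127.7312
G1 X70.3521 Y165.3591
M5
G0 X93.3178 Y123.1812
M4 S230
G1 X142.0673 Y91.0579 F2701
M5
G0 X127.9563 Y135.1816
M4 S850
G1 X126.5241 Y140.2205 F1227
G1 X117.2155 Y146.2521
G1 X102.9180 Y152.3625
G1 X86.5192 Y157.6376
G1 X70.9066 Y161.1635
G1 X58.9676 Y162.0263
G1 X53.5898 Y159.3121
G1 X57.6607 Y152.1068
M5
G0 X0.0000 Y0.0000

viewBox `0 0 154.9263 211.0294` with mm width/height → 1 unit = 1 mm. Flip: y_m = 211.0294 − y_svg.

**Shape 1** — `<circle>` circle, stroke `#0000ff` → engrave (S230, F2701). Machine vertices: (73.5140,89.8336) → (73.0818,92.0066) → (71.8508,93.8488) → (70.0086,95.0798) → (67.8356,95.5120) → (65.6626,95.0798) → (63.8204,93.8488) → (62.5894,92.0066) → (62.1572,89.8336) → (62.5894,87.6606) → (63.8204,85.8184) → (65.6626,84.5874) → (67.8356,84.1552) → (70.0086,84.5874) → (71.8508,85.8184) → (73.0818,87.6606) → (73.5140,89.8336). Closed: final G1 returns to the first vertex.

**Shape 2** — `<polyline>` open polyline, stroke `#008000` → cut (S850, F1227). Machine vertices: (26.4272,98.1670) → (113.7531,107.3470) → (128.7271,34.3403). Open path.

**Shape 3** — `<path>` closed polygon, stroke `#008000` → cut (S850, F1227). Machine vertices: (92.3334,172.0126) → (5.9346,118.6888) → (136.4686,205.9127) → (23.0436,190.6888) → (61.9486,40.0574) → (92.3334,172.0126). Closed: final G1 returns to the first vertex.

**Shape 4** — `<polyline>` line segment, stroke `#008000` → cut (S850, F1227). Machine vertices: (135.3462,150.2292) → (86.1990,27.4717). Open path.

**Shape 5** — `<path>` closed polygon, stroke `#ff0000` → score (S541, F1353). Machine vertices: (113.7007,97.3519) → (87.2523,142.5652) → (132.9902,146.3603) → (90.4389,112.4069) → (25.0451,37.2836) → (133.1325,201.3521) → (113.7007,97.3519). Closed: final G1 returns to the first vertex.

**Shape 6** — `<polyline>` open polyline, stroke `#008000` → cut (S850, F1227). Machine vertices: (137.0568,50.6341) → (56.5823,13.7690) → (82.2548,127.7312) → (70.3521,165.3591). Open path.

**Shape 7** — `<line>` line segment, stroke `#0000ff` → engrave (S230, F2701). Machine vertices: (93.3178,123.1812) → (142.0673,91.0579). Open path.

**Shape 8** — `<path>` cubic bezier, stroke `#008000` → cut (S850, F1227). Control points (SVG): P0=(127.9563,75.8478), P1=(137.2056,64.5466), P2=(31.6400,32.9081), P3=(57.6607,58.9226); sampled at t=k/8. Machine vertices: (127.9563,135.1816) → (126.5241,140.2205) → (117.2155,146.2521) → (102.9180,152.3625) → (86.5192,157.6376) → (70.9066,161.1635) → (58.9676,162.0263) → (53.5898,159.3121) → (57.6607,152.1068). Open path.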